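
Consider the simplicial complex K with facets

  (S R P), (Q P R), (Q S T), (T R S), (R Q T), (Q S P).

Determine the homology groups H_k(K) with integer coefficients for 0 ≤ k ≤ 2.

We work with the vertex ordering P < Q < R < S < T. The simplices of K, each written with vertices in increasing order, are:

  0-simplices (5): P, Q, R, S, T
  1-simplices (9): PQ, PR, PS, QR, QS, QT, RS, RT, ST
  2-simplices (6): PQR, PQS, PRS, QRT, QST, RST

Hence C_0 ≅ Z^5, C_1 ≅ Z^9, C_2 ≅ Z^6.

The boundary map ∂_1: C_1 → C_0 sends each edge [p,q] (with p < q) to q − p. For instance
  ∂QT = T − Q.
This gives a 5×9 integer matrix of rank 4; reducing to Smith normal form yields diagonal entries (1,1,1,1).

The boundary map ∂_2: C_2 → C_1 acts by ∂[p,q,r] = [q,r] − [p,r] + [p,q]. For instance
  ∂PQR = QR − PR + PQ,
  ∂QST = ST − QT + QS.
This gives a 9×6 integer matrix of rank 5; reducing to Smith normal form yields diagonal entries (1,1,1,1,1).

Reading off H_k = ker ∂_k / im ∂_{k+1}:

  H_0: rank C_0 − rank ∂_1 = 5 − 4 = 1, and the invariant factors of ∂_1 are all 1, so H_0 ≅ Z.
  H_1: rank ker ∂_1 − rank ∂_2 = (9 − 4) − 5 = 0, and the invariant factors of ∂_2 are all 1, so H_1 ≅ 0.
  H_2: rank ker ∂_2 − rank ∂_3 = (6 − 5) − 0 = 1, and there is no ∂_3, so H_2 ≅ Z.

H_0 = Z,  H_1 = 0,  H_2 = Z.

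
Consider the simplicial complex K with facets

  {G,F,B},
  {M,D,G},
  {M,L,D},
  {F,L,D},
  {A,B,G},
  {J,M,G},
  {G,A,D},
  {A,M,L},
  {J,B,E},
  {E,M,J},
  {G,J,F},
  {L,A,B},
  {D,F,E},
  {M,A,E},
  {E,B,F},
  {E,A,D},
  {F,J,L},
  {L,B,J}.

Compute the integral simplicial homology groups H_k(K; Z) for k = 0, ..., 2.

Order the vertices as A < B < D < E < F < G < J < L < M. Listing each simplex with vertices in this order, K has dimension 2 with simplices:

  0-simplices (9): A, B, D, E, F, G, J, L, M
  1-simplices (27): AB, AD, AE, AG, AL, AM, BE, BF, BG, BJ, BL, DE, DF, DG, DL, DM, EF, EJ, EM, FG, FJ, FL, GJ, GM, JL, JM, LM
  2-simplices (18): ABG, ABL, ADE, ADG, AEM, ALM, BEF, BEJ, BFG, BJL, DEF, DFL, DGM, DLM, EJM, FGJ, FJL, GJM

so the chain groups are C_0 ≅ Z^9, C_1 ≅ Z^27, C_2 ≅ Z^18.

∂_1: C_1 → C_0 sends each edge [p,q] (with p < q) to q − p.
As a 9×27 matrix over Z this has rank 8, with invariant factors (1,1,1,1,1,1,1,1).

Boundary ∂_2: C_2 → C_1 acts by ∂[p,q,r] = [q,r] − [p,r] + [p,q]. For instance
  ∂FGJ = GJ − FJ + FG,
  ∂ABL = BL − AL + AB.
The 27×18 boundary matrix has rank 18 and Smith normal form diag(1,1,1,1,1,1,1,1,1,1,1,1,1,1,1,1,1,2).

Reading off H_k = ker ∂_k / im ∂_{k+1}:

  H_0: rank C_0 − rank ∂_1 = 9 − 8 = 1, and the invariant factors of ∂_1 are all 1, so H_0 ≅ Z.
  H_1: rank ker ∂_1 − rank ∂_2 = (27 − 8) − 18 = 1, and ∂_2 has invariant factor 2 > 1, so H_1 ≅ Z ⊕ Z/2.
  H_2: rank ker ∂_2 − rank ∂_3 = (18 − 18) − 0 = 0, and there is no ∂_3, so H_2 ≅ 0.

(K is a triangulation of the Klein bottle.)

H_0 = Z,  H_1 = Z ⊕ Z/2,  H_2 = 0.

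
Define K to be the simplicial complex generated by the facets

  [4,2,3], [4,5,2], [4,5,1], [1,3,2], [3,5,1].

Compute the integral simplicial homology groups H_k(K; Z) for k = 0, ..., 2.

H_0 ≅ Z,  H_1 ≅ Z,  H_2 = 0.

K has 5 vertices, 10 edges, 5 triangles.
rank ∂_0 = 0, rank ∂_1 = 4 ⇒ b_0 = 5 − 0 − 4 = 1; all invariant factors of ∂_1 are 1 so no torsion. So H_0 = Z.
rank ∂_1 = 4, rank ∂_2 = 5 ⇒ b_1 = 10 − 4 − 5 = 1; all invariant factors of ∂_2 are 1 so no torsion. So H_1 = Z.
rank ∂_2 = 5, rank ∂_3 = 0 ⇒ b_2 = 5 − 5 − 0 = 0. So H_2 = 0.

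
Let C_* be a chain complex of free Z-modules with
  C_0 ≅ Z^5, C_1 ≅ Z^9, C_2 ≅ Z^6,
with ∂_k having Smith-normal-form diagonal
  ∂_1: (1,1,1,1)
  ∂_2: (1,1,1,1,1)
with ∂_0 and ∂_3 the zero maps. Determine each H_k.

H_0: b_0 = 5 − 0 − 4 = 1; torsion from ∂_1 factors > 1: none. So H_0 ≅ Z.
H_1: b_1 = 9 − 4 − 5 = 0; torsion from ∂_2 factors > 1: none. So H_1 ≅ 0.
H_2: b_2 = 6 − 5 − 0 = 1; torsion from ∂_3 factors > 1: none. So H_2 ≅ Z.

H_0 ≅ Z,  H_1 = 0,  H_2 ≅ Z.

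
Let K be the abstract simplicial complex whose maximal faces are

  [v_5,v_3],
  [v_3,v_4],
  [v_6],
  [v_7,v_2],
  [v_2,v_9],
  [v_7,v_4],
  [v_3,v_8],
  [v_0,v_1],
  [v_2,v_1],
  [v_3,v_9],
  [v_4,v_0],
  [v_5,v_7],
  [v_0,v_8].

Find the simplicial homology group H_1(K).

H_1 ≅ Z^4.

We work with the vertex ordering v_0 < v_1 < v_2 < v_3 < v_4 < v_5 < v_6 < v_7 < v_8 < v_9. The simplices of K, each written with vertices in increasing order, are:

  0-simplices (10): [v_0], [v_1], [v_2], [v_3], [v_4], [v_5], [v_6], [v_7], [v_8], [v_9]
  1-simplices (12): [v_0,v_1], [v_0,v_4], [v_0,v_8], [v_1,v_2], [v_2,v_7], [v_2,v_9], [v_3,v_4], [v_3,v_5], [v_3,v_8], [v_3,v_9], [v_4,v_7], [v_5,v_7]

Hence C_0 ≅ Z^10, C_1 ≅ Z^12.

The boundary map ∂_1: C_1 → C_0 is given by ∂[p,q] = [q] − [p].
As a 10×12 matrix over Z this has rank 8, with invariant factors (1,1,1,1,1,1,1,1).

Reading off H_k = ker ∂_k / im ∂_{k+1}:

  H_1: rank ker ∂_1 − rank ∂_2 = (12 − 8) − 0 = 4, and there is no ∂_2, so H_1 = Z^4.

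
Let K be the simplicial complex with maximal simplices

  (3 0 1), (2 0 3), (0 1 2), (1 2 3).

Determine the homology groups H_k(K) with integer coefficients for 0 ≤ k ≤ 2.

H_0 = Z,  H_1 = 0,  H_2 = Z.

Take the total order 0 < 1 < 2 < 3 on the vertex set. Then K (dimension 2) consists of the simplices:

  0-simplices (4): [0], [1], [2], [3]
  1-simplices (6): [0,1], [0,2], [0,3], [1,2], [1,3], [2,3]
  2-simplices (4): [0,1,2], [0,1,3], [0,2,3], [1,2,3]

Hence C_0 ≅ Z^4, C_1 ≅ Z^6, C_2 ≅ Z^4.

The boundary map ∂_1: C_1 → C_0 maps an edge to its endpoints' difference, ∂[p,q] = q − p. For instance
  ∂[0,1] = [1] − [0].
This gives a 4×6 integer matrix of rank 3; reducing to Smith normal form yields diagonal entries (1,1,1).

∂_2: C_2 → C_1 acts by ∂[p,q,r] = [q,r] − [p,r] + [p,q]. For instance
  ∂[0,1,2] = [1,2] − [0,2] + [0,1],
  ∂[0,2,3] = [2,3] − [0,3] + [0,2].
As a 6×4 matrix over Z this has rank 3, with invariant factors (1,1,1).

Reading off H_k = ker ∂_k / im ∂_{k+1}:

  H_0: rank C_0 − rank ∂_1 = 4 − 3 = 1, and the invariant factors of ∂_1 are all 1, so H_0 = Z.
  H_1: rank ker ∂_1 − rank ∂_2 = (6 − 3) − 3 = 0, and the invariant factors of ∂_2 are all 1, so H_1 = 0.
  H_2: rank ker ∂_2 − rank ∂_3 = (4 − 3) − 0 = 1, and there is no ∂_3, so H_2 = Z.

(K is a triangulation of the 2-sphere S^2.)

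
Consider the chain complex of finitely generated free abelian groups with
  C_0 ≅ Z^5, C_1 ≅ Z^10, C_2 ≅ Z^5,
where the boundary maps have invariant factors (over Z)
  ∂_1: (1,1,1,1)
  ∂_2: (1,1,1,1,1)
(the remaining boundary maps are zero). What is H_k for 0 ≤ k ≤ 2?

H_0: b_0 = 5 − 0 − 4 = 1; torsion from ∂_1 factors > 1: none. So H_0 = Z.
H_1: b_1 = 10 − 4 − 5 = 1; torsion from ∂_2 factors > 1: none. So H_1 = Z.
H_2: b_2 = 5 − 5 − 0 = 0; torsion from ∂_3 factors > 1: none. So H_2 = 0.

H_0 = Z,  H_1 = Z,  H_2 = 0.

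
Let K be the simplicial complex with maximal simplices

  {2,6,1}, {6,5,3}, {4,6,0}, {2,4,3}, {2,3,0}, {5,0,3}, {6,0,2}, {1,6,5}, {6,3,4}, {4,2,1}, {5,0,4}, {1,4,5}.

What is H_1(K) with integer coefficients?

Fix the vertex order 0 < 1 < 2 < 3 < 4 < 5 < 6 and write every simplex with vertices in increasing order. Then dim K = 2 and the simplices of K are:

  0-simplices (7): [0], [1], [2], [3], [4], [5], [6]
  1-simplices (18): [0,2], [0,3], [0,4], [0,5], [0,6], [1,2], [1,4], [1,5], [1,6], [2,3], [2,4], [2,6], [3,4], [3,5], [3,6], [4,5], [4,6], [5,6]
  2-simplices (12): [0,2,3], [0,2,6], [0,3,5], [0,4,5], [0,4,6], [1,2,4], [1,2,6], [1,4,5], [1,5,6], [2,3,4], [3,4,6], [3,5,6]

giving chain groups C_0 ≅ Z^7, C_1 ≅ Z^18, C_2 ≅ Z^12.

∂_1: C_1 → C_0 sends each edge [p,q] (with p < q) to q − p. For instance
  ∂[0,3] = [3] − [0].
As a 7×18 matrix over Z this has rank 6, with invariant factors (1,1,1,1,1,1).

The boundary map ∂_2: C_2 → C_1 maps a triangle to the signed sum of its edges. For instance
  ∂[2,3,4] = [3,4] − [2,4] + [2,3],
  ∂[0,2,3] = [2,3] − [0,3] + [0,2].
The resulting 18×12 matrix has rank 12, and its Smith normal form has invariant factors (1,1,1,1,1,1,1,1,1,1,1,2).

From H_k ≅ ker(∂_k) / im(∂_{k+1}) we obtain:

  H_1: rank ker ∂_1 − rank ∂_2 = (18 − 6) − 12 = 0, and ∂_2 has invariant factor 2 > 1, so H_1 ≅ Z/2.

H_1 ≅ Z/2.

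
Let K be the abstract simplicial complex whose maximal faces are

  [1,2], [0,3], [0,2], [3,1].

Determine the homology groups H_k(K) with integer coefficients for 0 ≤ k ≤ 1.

H_0 = Z,  H_1 = Z.

We work with the vertex ordering 0 < 1 < 2 < 3. The simplices of K, each written with vertices in increasing order, are:

  0-simplices (4): [0], [1], [2], [3]
  1-simplices (4): [0,2], [0,3], [1,2], [1,3]

so the chain groups are C_0 ≅ Z^4, C_1 ≅ Z^4.

Boundary ∂_1: C_1 → C_0 is given by ∂[p,q] = [q] − [p].
As a 4×4 matrix over Z this has rank 3, with invariant factors (1,1,1).

Now H_k = ker ∂_k / im ∂_{k+1}, so:

  H_0: rank C_0 − rank ∂_1 = 4 − 3 = 1, and the invariant factors of ∂_1 are all 1, so H_0 = Z.
  H_1: rank ker ∂_1 − rank ∂_2 = (4 − 3) − 0 = 1, and there is no ∂_2, so H_1 = Z.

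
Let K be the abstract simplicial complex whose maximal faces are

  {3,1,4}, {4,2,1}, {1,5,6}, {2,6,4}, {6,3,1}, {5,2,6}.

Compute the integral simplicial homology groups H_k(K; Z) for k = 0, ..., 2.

H_0 ≅ Z,  H_1 ≅ Z,  H_2 = 0.

Fix the vertex order 1 < 2 < 3 < 4 < 5 < 6 and write every simplex with vertices in increasing order. Then dim K = 2 and the simplices of K are:

  0-simplices (6): [1], [2], [3], [4], [5], [6]
  1-simplices (12): [1,2], [1,3], [1,4], [1,5], [1,6], [2,4], [2,5], [2,6], [3,4], [3,6], [4,6], [5,6]
  2-simplices (6): [1,2,4], [1,3,4], [1,3,6], [1,5,6], [2,4,6], [2,5,6]

giving chain groups C_0 ≅ Z^6, C_1 ≅ Z^12, C_2 ≅ Z^6.

Boundary ∂_1: C_1 → C_0 sends each edge [p,q] (with p < q) to q − p.
The resulting 6×12 matrix has rank 5, and its Smith normal form has invariant factors (1,1,1,1,1).

∂_2: C_2 → C_1 acts by ∂[p,q,r] = [q,r] − [p,r] + [p,q]. For instance
  ∂[2,4,6] = [4,6] − [2,6] + [2,4],
  ∂[1,5,6] = [5,6] − [1,6] + [1,5].
As a 12×6 matrix over Z this has rank 6, with invariant factors (1,1,1,1,1,1).

From H_k ≅ ker(∂_k) / im(∂_{k+1}) we obtain:

  H_0: rank C_0 − rank ∂_1 = 6 − 5 = 1, and the invariant factors of ∂_1 are all 1, so H_0 = Z.
  H_1: rank ker ∂_1 − rank ∂_2 = (12 − 5) − 6 = 1, and the invariant factors of ∂_2 are all 1, so H_1 = Z.
  H_2: rank ker ∂_2 − rank ∂_3 = (6 − 6) − 0 = 0, and there is no ∂_3, so H_2 = 0.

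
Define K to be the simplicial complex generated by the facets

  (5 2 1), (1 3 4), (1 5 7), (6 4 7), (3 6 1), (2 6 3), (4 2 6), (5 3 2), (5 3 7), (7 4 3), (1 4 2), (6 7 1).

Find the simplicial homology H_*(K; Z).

H_0 ≅ Z,  H_1 ≅ Z/2Z,  H_2 = 0.

Fix the vertex order 1 < 2 < 3 < 4 < 5 < 6 < 7 and write every simplex with vertices in increasing order. Then dim K = 2 and the simplices of K are:

  0-simplices (7): [1], [2], [3], [4], [5], [6], [7]
  1-simplices (18): [1,2], [1,3], [1,4], [1,5], [1,6], [1,7], [2,3], [2,4], [2,5], [2,6], [3,4], [3,5], [3,6], [3,7], [4,6], [4,7], [5,7], [6,7]
  2-simplices (12): [1,2,4], [1,2,5], [1,3,4], [1,3,6], [1,5,7], [1,6,7], [2,3,5], [2,3,6], [2,4,6], [3,4,7], [3,5,7], [4,6,7]

so the chain groups are C_0 ≅ Z^7, C_1 ≅ Z^18, C_2 ≅ Z^12.

The boundary map ∂_1: C_1 → C_0 is given by ∂[p,q] = [q] − [p].
As a 7×18 matrix over Z this has rank 6, with invariant factors (1,1,1,1,1,1).

The boundary map ∂_2: C_2 → C_1 sends each 2-simplex [p,q,r] to [q,r] − [p,r] + [p,q]. For instance
  ∂[1,5,7] = [5,7] − [1,7] + [1,5],
  ∂[2,4,6] = [4,6] − [2,6] + [2,4].
As a 18×12 matrix over Z this has rank 12, with invariant factors (1,1,1,1,1,1,1,1,1,1,1,2).

Computing H_k = (kernel of ∂_k) / (image of ∂_{k+1}):

  H_0: rank C_0 − rank ∂_1 = 7 − 6 = 1, and the invariant factors of ∂_1 are all 1, so H_0 = Z.
  H_1: rank ker ∂_1 − rank ∂_2 = (18 − 6) − 12 = 0, and ∂_2 has invariant factor 2 > 1, so H_1 = Z/2Z.
  H_2: rank ker ∂_2 − rank ∂_3 = (12 − 12) − 0 = 0, and there is no ∂_3, so H_2 = 0.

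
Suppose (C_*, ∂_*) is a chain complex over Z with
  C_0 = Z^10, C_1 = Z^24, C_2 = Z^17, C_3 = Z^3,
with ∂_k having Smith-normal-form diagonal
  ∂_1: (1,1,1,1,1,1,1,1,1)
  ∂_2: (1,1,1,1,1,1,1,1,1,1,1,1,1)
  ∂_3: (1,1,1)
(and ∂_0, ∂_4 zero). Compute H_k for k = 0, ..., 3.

H_0 ≅ Z,  H_1 ≅ Z^2,  H_2 ≅ Z,  H_3 = 0.

H_0: b_0 = 10 − 0 − 9 = 1; torsion from ∂_1 factors > 1: none. So H_0 ≅ Z.
H_1: b_1 = 24 − 9 − 13 = 2; torsion from ∂_2 factors > 1: none. So H_1 ≅ Z^2.
H_2: b_2 = 17 − 13 − 3 = 1; torsion from ∂_3 factors > 1: none. So H_2 ≅ Z.
H_3: b_3 = 3 − 3 − 0 = 0; torsion from ∂_4 factors > 1: none. So H_3 ≅ 0.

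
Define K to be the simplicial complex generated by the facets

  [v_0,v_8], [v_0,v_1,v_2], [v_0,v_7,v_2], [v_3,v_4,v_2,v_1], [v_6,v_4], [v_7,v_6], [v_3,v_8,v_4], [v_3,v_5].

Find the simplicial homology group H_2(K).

Fix the vertex order v_0 < v_1 < v_2 < v_3 < v_4 < v_5 < v_6 < v_7 < v_8 and write every simplex with vertices in increasing order. Then dim K = 3 and the simplices of K are:

  0-simplices (9): [v_0], [v_1], [v_2], [v_3], [v_4], [v_5], [v_6], [v_7], [v_8]
  1-simplices (16): (16 of them)
  2-simplices (7): [v_0,v_1,v_2], [v_0,v_2,v_7], [v_1,v_2,v_3], [v_1,v_2,v_4], [v_1,v_3,v_4], [v_2,v_3,v_4], [v_3,v_4,v_8]
  3-simplices (1): [v_1,v_2,v_3,v_4]

so the chain groups are C_0 ≅ Z^9, C_1 ≅ Z^16, C_2 ≅ Z^7, C_3 ≅ Z^1.

The boundary map ∂_1: C_1 → C_0 sends each edge [p,q] (with p < q) to q − p. For instance
  ∂[v_0,v_7] = [v_7] − [v_0].
This gives a 9×16 integer matrix of rank 8; reducing to Smith normal form yields diagonal entries (1,1,1,1,1,1,1,1).

∂_2: C_2 → C_1 maps a triangle to the signed sum of its edges. For instance
  ∂[v_0,v_1,v_2] = [v_1,v_2] − [v_0,v_2] + [v_0,v_1],
  ∂[v_1,v_2,v_3] = [v_2,v_3] − [v_1,v_3] + [v_1,v_2].
The resulting 16×7 matrix has rank 6, and its Smith normal form has invariant factors (1,1,1,1,1,1).

Boundary ∂_3: C_3 → C_2 sends each 3-simplex σ to the alternating sum Σ_i (−1)^i (σ with its i-th vertex removed). For instance
  ∂[v_1,v_2,v_3,v_4] = [v_2,v_3,v_4] − [v_1,v_3,v_4] + [v_1,v_2,v_4] − [v_1,v_2,v_3].
The 7×1 boundary matrix has rank 1 and Smith normal form diag(1).

From H_k ≅ ker(∂_k) / im(∂_{k+1}) we obtain:

  H_2: rank ker ∂_2 − rank ∂_3 = (7 − 6) − 1 = 0, and the invariant factors of ∂_3 are all 1, so H_2 ≅ 0.

H_2 ≅ 0.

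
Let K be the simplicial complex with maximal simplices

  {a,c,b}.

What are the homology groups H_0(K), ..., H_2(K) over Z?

We work with the vertex ordering a < b < c. The simplices of K, each written with vertices in increasing order, are:

  0-simplices (3): a, b, c
  1-simplices (3): ab, ac, bc
  2-simplices (1): abc

giving chain groups C_0 ≅ Z^3, C_1 ≅ Z^3, C_2 ≅ Z^1.

∂_1: C_1 → C_0 sends each edge [p,q] (with p < q) to q − p. For instance
  ∂ac = c − a.
The resulting 3×3 matrix has rank 2, and its Smith normal form has invariant factors (1,1).

Boundary ∂_2: C_2 → C_1 sends each 2-simplex [p,q,r] to [q,r] − [p,r] + [p,q]. For instance
  ∂abc = bc − ac + ab.
The 3×1 boundary matrix has rank 1 and Smith normal form diag(1).

Reading off H_k = ker ∂_k / im ∂_{k+1}:

  H_0: rank C_0 − rank ∂_1 = 3 − 2 = 1, and the invariant factors of ∂_1 are all 1, so H_0 ≅ Z.
  H_1: rank ker ∂_1 − rank ∂_2 = (3 − 2) − 1 = 0, and the invariant factors of ∂_2 are all 1, so H_1 ≅ 0.
  H_2: rank ker ∂_2 − rank ∂_3 = (1 − 1) − 0 = 0, and there is no ∂_3, so H_2 ≅ 0.

H_0 ≅ Z,  H_1 = 0,  H_2 = 0.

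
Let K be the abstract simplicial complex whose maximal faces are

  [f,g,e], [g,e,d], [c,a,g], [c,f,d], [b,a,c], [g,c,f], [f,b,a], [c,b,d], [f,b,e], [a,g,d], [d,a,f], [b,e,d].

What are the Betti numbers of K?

Fix the vertex order a < b < c < d < e < f < g and write every simplex with vertices in increasing order. Then dim K = 2 and the simplices of K are:

  0-simplices (7): a, b, c, d, e, f, g
  1-simplices (18): ab, ac, ad, af, ag, bc, bd, be, bf, cd, cf, cg, de, df, dg, ef, eg, fg
  2-simplices (12): abc, abf, acg, adf, adg, bcd, bde, bef, cdf, cfg, deg, efg

so the chain groups are C_0 ≅ Z^7, C_1 ≅ Z^18, C_2 ≅ Z^12.

Boundary ∂_1: C_1 → C_0 maps an edge to its endpoints' difference, ∂[p,q] = q − p. For instance
  ∂de = e − d.
This gives a 7×18 integer matrix of rank 6; reducing to Smith normal form yields diagonal entries (1,1,1,1,1,1).

Boundary ∂_2: C_2 → C_1 maps a triangle to the signed sum of its edges. For instance
  ∂cfg = fg − cg + cf,
  ∂cdf = df − cf + cd.
The resulting 18×12 matrix has rank 12, and its Smith normal form has invariant factors (1,1,1,1,1,1,1,1,1,1,1,2).

Now H_k = ker ∂_k / im ∂_{k+1}, so:

  H_0: rank C_0 − rank ∂_1 = 7 − 6 = 1, and the invariant factors of ∂_1 are all 1, so H_0 ≅ Z.
  H_1: rank ker ∂_1 − rank ∂_2 = (18 − 6) − 12 = 0, and ∂_2 has invariant factor 2 > 1, so H_1 ≅ Z_2.
  H_2: rank ker ∂_2 − rank ∂_3 = (12 − 12) − 0 = 0, and there is no ∂_3, so H_2 ≅ 0.

As a check, the Euler characteristic is 7 − 18 + 12 = 1, which agrees with 1 − 0 + 0 = 1.
(K is a triangulation of the real projective plane RP^2.)

Hence the Betti numbers are b_0 = 1, b_1 = 0, b_2 = 0.

b_0 = 1, b_1 = 0, b_2 = 0.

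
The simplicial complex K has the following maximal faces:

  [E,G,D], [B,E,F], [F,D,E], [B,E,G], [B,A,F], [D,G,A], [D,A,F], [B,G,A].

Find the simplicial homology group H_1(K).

Take the total order A < B < D < E < F < G on the vertex set. Then K (dimension 2) consists of the simplices:

  0-simplices (6): A, B, D, E, F, G
  1-simplices (12): AB, AD, AF, AG, BE, BF, BG, DE, DF, DG, EF, EG
  2-simplices (8): ABF, ABG, ADF, ADG, BEF, BEG, DEF, DEG

Hence C_0 ≅ Z^6, C_1 ≅ Z^12, C_2 ≅ Z^8.

The boundary map ∂_1: C_1 → C_0 sends each edge [p,q] (with p < q) to q − p.
As a 6×12 matrix over Z this has rank 5, with invariant factors (1,1,1,1,1).

∂_2: C_2 → C_1 sends each 2-simplex [p,q,r] to [q,r] − [p,r] + [p,q]. For instance
  ∂ADG = DG − AG + AD,
  ∂ABG = BG − AG + AB.
As a 12×8 matrix over Z this has rank 7, with invariant factors (1,1,1,1,1,1,1).

Now H_k = ker ∂_k / im ∂_{k+1}, so:

  H_1: rank ker ∂_1 − rank ∂_2 = (12 − 5) − 7 = 0, and the invariant factors of ∂_2 are all 1, so H_1 ≅ 0.

H_1 ≅ 0.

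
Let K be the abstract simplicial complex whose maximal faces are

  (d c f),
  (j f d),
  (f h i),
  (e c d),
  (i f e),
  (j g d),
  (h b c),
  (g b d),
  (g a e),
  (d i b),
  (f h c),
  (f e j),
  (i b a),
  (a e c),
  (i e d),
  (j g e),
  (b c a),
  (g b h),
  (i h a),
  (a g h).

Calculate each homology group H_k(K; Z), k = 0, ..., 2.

H_0 ≅ Z,  H_1 ≅ Z × Z/2,  H_2 = 0.

We work with the vertex ordering a < b < c < d < e < f < g < h < i < j. The simplices of K, each written with vertices in increasing order, are:

  0-simplices (10): a, b, c, d, e, f, g, h, i, j
  1-simplices (30): ab, ac, ae, ag, ah, ai, bc, bd, bg, bh, bi, cd, ce, cf, ch, de, df, dg, di, dj, ef, eg, ei, ej, fh, fi, fj, gh, gj, hi
  2-simplices (20): abc, abi, ace, aeg, agh, ahi, bch, bdg, bdi, bgh, cde, cdf, cfh, dei, dfj, dgj, efi, efj, egj, fhi

giving chain groups C_0 ≅ Z^10, C_1 ≅ Z^30, C_2 ≅ Z^20.

The boundary map ∂_1: C_1 → C_0 maps an edge to its endpoints' difference, ∂[p,q] = q − p. For instance
  ∂ac = c − a.
As a 10×30 matrix over Z this has rank 9, with invariant factors (1,1,1,1,1,1,1,1,1).

The boundary map ∂_2: C_2 → C_1 sends each 2-simplex [p,q,r] to [q,r] − [p,r] + [p,q]. For instance
  ∂aeg = eg − ag + ae,
  ∂bgh = gh − bh + bg.
As a 30×20 matrix over Z this has rank 20, with invariant factors (1,1,1,1,1,1,1,1,1,1,1,1,1,1,1,1,1,1,1,2).

Now H_k = ker ∂_k / im ∂_{k+1}, so:

  H_0: rank C_0 − rank ∂_1 = 10 − 9 = 1, and the invariant factors of ∂_1 are all 1, so H_0 = Z.
  H_1: rank ker ∂_1 − rank ∂_2 = (30 − 9) − 20 = 1, and ∂_2 has invariant factor 2 > 1, so H_1 = Z × Z/2.
  H_2: rank ker ∂_2 − rank ∂_3 = (20 − 20) − 0 = 0, and there is no ∂_3, so H_2 = 0.

As a check, the Euler characteristic is 10 − 30 + 20 = 0, which agrees with 1 − 1 + 0 = 0.
(K is a triangulation of the Klein bottle.)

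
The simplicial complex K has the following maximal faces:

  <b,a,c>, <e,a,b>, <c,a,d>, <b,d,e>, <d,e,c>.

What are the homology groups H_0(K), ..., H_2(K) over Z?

Fix the vertex order a < b < c < d < e and write every simplex with vertices in increasing order. Then dim K = 2 and the simplices of K are:

  0-simplices (5): a, b, c, d, e
  1-simplices (10): ab, ac, ad, ae, bc, bd, be, cd, ce, de
  2-simplices (5): abc, abe, acd, bde, cde

so the chain groups are C_0 ≅ Z^5, C_1 ≅ Z^10, C_2 ≅ Z^5.

The boundary map ∂_1: C_1 → C_0 maps an edge to its endpoints' difference, ∂[p,q] = q − p. For instance
  ∂cd = d − c.
The 5×10 boundary matrix has rank 4 and Smith normal form diag(1,1,1,1).

Boundary ∂_2: C_2 → C_1 maps a triangle to the signed sum of its edges. For instance
  ∂abc = bc − ac + ab,
  ∂acd = cd − ad + ac.
The 10×5 boundary matrix has rank 5 and Smith normal form diag(1,1,1,1,1).

Computing H_k = (kernel of ∂_k) / (image of ∂_{k+1}):

  H_0: rank C_0 − rank ∂_1 = 5 − 4 = 1, and the invariant factors of ∂_1 are all 1, so H_0 ≅ Z.
  H_1: rank ker ∂_1 − rank ∂_2 = (10 − 4) − 5 = 1, and the invariant factors of ∂_2 are all 1, so H_1 ≅ Z.
  H_2: rank ker ∂_2 − rank ∂_3 = (5 − 5) − 0 = 0, and there is no ∂_3, so H_2 ≅ 0.

As a check, the Euler characteristic is 5 − 10 + 5 = 0, which agrees with 1 − 1 + 0 = 0.

H_0 = Z,  H_1 = Z,  H_2 = 0.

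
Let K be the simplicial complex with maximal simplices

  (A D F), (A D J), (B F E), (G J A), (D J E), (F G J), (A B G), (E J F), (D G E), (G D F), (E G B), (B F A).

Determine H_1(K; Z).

We work with the vertex ordering A < B < D < E < F < G < J. The simplices of K, each written with vertices in increasing order, are:

  0-simplices (7): A, B, D, E, F, G, J
  1-simplices (18): AB, AD, AF, AG, AJ, BE, BF, BG, DE, DF, DG, DJ, EF, EG, EJ, FG, FJ, GJ
  2-simplices (12): ABF, ABG, ADF, ADJ, AGJ, BEF, BEG, DEG, DEJ, DFG, EFJ, FGJ

so the chain groups are C_0 ≅ Z^7, C_1 ≅ Z^18, C_2 ≅ Z^12.

The boundary map ∂_1: C_1 → C_0 is given by ∂[p,q] = [q] − [p]. For instance
  ∂EF = F − E.
As a 7×18 matrix over Z this has rank 6, with invariant factors (1,1,1,1,1,1).

∂_2: C_2 → C_1 acts by ∂[p,q,r] = [q,r] − [p,r] + [p,q]. For instance
  ∂ABF = BF − AF + AB,
  ∂ADJ = DJ − AJ + AD.
The resulting 18×12 matrix has rank 12, and its Smith normal form has invariant factors (1,1,1,1,1,1,1,1,1,1,1,2).

Computing H_k = (kernel of ∂_k) / (image of ∂_{k+1}):

  H_1: rank ker ∂_1 − rank ∂_2 = (18 − 6) − 12 = 0, and ∂_2 has invariant factor 2 > 1, so H_1 = Z/2Z.

H_1 = Z/2Z.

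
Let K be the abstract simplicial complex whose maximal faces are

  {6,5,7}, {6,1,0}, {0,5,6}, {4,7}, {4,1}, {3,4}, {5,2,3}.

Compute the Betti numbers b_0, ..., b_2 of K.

b_0 = 1, b_1 = 2, b_2 = 0.

Fix the vertex order 0 < 1 < 2 < 3 < 4 < 5 < 6 < 7 and write every simplex with vertices in increasing order. Then dim K = 2 and the simplices of K are:

  0-simplices (8): [0], [1], [2], [3], [4], [5], [6], [7]
  1-simplices (13): [0,1], [0,5], [0,6], [1,4], [1,6], [2,3], [2,5], [3,4], [3,5], [4,7], [5,6], [5,7], [6,7]
  2-simplices (4): [0,1,6], [0,5,6], [2,3,5], [5,6,7]

so the chain groups are C_0 ≅ Z^8, C_1 ≅ Z^13, C_2 ≅ Z^4.

The boundary map ∂_1: C_1 → C_0 is given by ∂[p,q] = [q] − [p]. For instance
  ∂[3,4] = [4] − [3].
The resulting 8×13 matrix has rank 7, and its Smith normal form has invariant factors (1,1,1,1,1,1,1).

Boundary ∂_2: C_2 → C_1 acts by ∂[p,q,r] = [q,r] − [p,r] + [p,q]. For instance
  ∂[2,3,5] = [3,5] − [2,5] + [2,3],
  ∂[5,6,7] = [6,7] − [5,7] + [5,6].
This gives a 13×4 integer matrix of rank 4; reducing to Smith normal form yields diagonal entries (1,1,1,1).

Now H_k = ker ∂_k / im ∂_{k+1}, so:

  H_0: rank C_0 − rank ∂_1 = 8 − 7 = 1, and the invariant factors of ∂_1 are all 1, so H_0 = Z.
  H_1: rank ker ∂_1 − rank ∂_2 = (13 − 7) − 4 = 2, and the invariant factors of ∂_2 are all 1, so H_1 = Z^2.
  H_2: rank ker ∂_2 − rank ∂_3 = (4 − 4) − 0 = 0, and there is no ∂_3, so H_2 = 0.

As a check, the Euler characteristic is 8 − 13 + 4 = -1, which agrees with 1 − 2 + 0 = -1.

Hence the Betti numbers are b_0 = 1, b_1 = 2, b_2 = 0.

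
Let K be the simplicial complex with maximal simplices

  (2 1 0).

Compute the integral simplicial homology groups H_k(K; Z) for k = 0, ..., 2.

We work with the vertex ordering 0 < 1 < 2. The simplices of K, each written with vertices in increasing order, are:

  0-simplices (3): [0], [1], [2]
  1-simplices (3): [0,1], [0,2], [1,2]
  2-simplices (1): [0,1,2]

giving chain groups C_0 ≅ Z^3, C_1 ≅ Z^3, C_2 ≅ Z^1.

∂_1: C_1 → C_0 sends each edge [p,q] (with p < q) to q − p. For instance
  ∂[1,2] = [2] − [1].
As a 3×3 matrix over Z this has rank 2, with invariant factors (1,1).

Boundary ∂_2: C_2 → C_1 maps a triangle to the signed sum of its edges. For instance
  ∂[0,1,2] = [1,2] − [0,2] + [0,1].
As a 3×1 matrix over Z this has rank 1, with invariant factors (1).

Now H_k = ker ∂_k / im ∂_{k+1}, so:

  H_0: rank C_0 − rank ∂_1 = 3 − 2 = 1, and the invariant factors of ∂_1 are all 1, so H_0 = Z.
  H_1: rank ker ∂_1 − rank ∂_2 = (3 − 2) − 1 = 0, and the invariant factors of ∂_2 are all 1, so H_1 = 0.
  H_2: rank ker ∂_2 − rank ∂_3 = (1 − 1) − 0 = 0, and there is no ∂_3, so H_2 = 0.

(K is a triangulation of the 2-simplex.)

H_0 = Z,  H_1 = 0,  H_2 = 0.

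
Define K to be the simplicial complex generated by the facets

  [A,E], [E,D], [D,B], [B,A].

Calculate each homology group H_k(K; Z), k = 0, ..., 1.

Order the vertices as A < B < D < E. Listing each simplex with vertices in this order, K has dimension 1 with simplices:

  0-simplices (4): A, B, D, E
  1-simplices (4): AB, AE, BD, DE

Hence C_0 ≅ Z^4, C_1 ≅ Z^4.

Boundary ∂_1: C_1 → C_0 is given by ∂[p,q] = [q] − [p]. For instance
  ∂AE = E − A.
The resulting 4×4 matrix has rank 3, and its Smith normal form has invariant factors (1,1,1).

Reading off H_k = ker ∂_k / im ∂_{k+1}:

  H_0: rank C_0 − rank ∂_1 = 4 − 3 = 1, and the invariant factors of ∂_1 are all 1, so H_0 ≅ Z.
  H_1: rank ker ∂_1 − rank ∂_2 = (4 − 3) − 0 = 1, and there is no ∂_2, so H_1 ≅ Z.

(K is a triangulation of the circle S^1.)

H_0 = Z,  H_1 = Z.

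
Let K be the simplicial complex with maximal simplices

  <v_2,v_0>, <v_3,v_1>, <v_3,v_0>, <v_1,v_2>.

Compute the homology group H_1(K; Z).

Take the total order v_0 < v_1 < v_2 < v_3 on the vertex set. Then K (dimension 1) consists of the simplices:

  0-simplices (4): [v_0], [v_1], [v_2], [v_3]
  1-simplices (4): [v_0,v_2], [v_0,v_3], [v_1,v_2], [v_1,v_3]

Hence C_0 ≅ Z^4, C_1 ≅ Z^4.

∂_1: C_1 → C_0 sends each edge [p,q] (with p < q) to q − p. For instance
  ∂[v_1,v_3] = [v_3] − [v_1].
This gives a 4×4 integer matrix of rank 3; reducing to Smith normal form yields diagonal entries (1,1,1).

Reading off H_k = ker ∂_k / im ∂_{k+1}:

  H_1: rank ker ∂_1 − rank ∂_2 = (4 − 3) − 0 = 1, and there is no ∂_2, so H_1 = Z.

H_1 ≅ Z.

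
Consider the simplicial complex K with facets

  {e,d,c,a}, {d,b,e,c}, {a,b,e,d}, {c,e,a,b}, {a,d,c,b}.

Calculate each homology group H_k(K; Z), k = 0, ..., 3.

Fix the vertex order a < b < c < d < e and write every simplex with vertices in increasing order. Then dim K = 3 and the simplices of K are:

  0-simplices (5): a, b, c, d, e
  1-simplices (10): ab, ac, ad, ae, bc, bd, be, cd, ce, de
  2-simplices (10): abc, abd, abe, acd, ace, ade, bcd, bce, bde, cde
  3-simplices (5): abcd, abce, abde, acde, bcde

so the chain groups are C_0 ≅ Z^5, C_1 ≅ Z^10, C_2 ≅ Z^10, C_3 ≅ Z^5.

Boundary ∂_1: C_1 → C_0 sends each edge [p,q] (with p < q) to q − p. For instance
  ∂ac = c − a.
As a 5×10 matrix over Z this has rank 4, with invariant factors (1,1,1,1).

The boundary map ∂_2: C_2 → C_1 sends each 2-simplex [p,q,r] to [q,r] − [p,r] + [p,q]. For instance
  ∂acd = cd − ad + ac,
  ∂bce = ce − be + bc.
The 10×10 boundary matrix has rank 6 and Smith normal form diag(1,1,1,1,1,1).

∂_3: C_3 → C_2 sends each 3-simplex σ to the alternating sum Σ_i (−1)^i (σ with its i-th vertex removed). For instance
  ∂abce = bce − ace + abe − abc,
  ∂acde = cde − ade + ace − acd.
The resulting 10×5 matrix has rank 4, and its Smith normal form has invariant factors (1,1,1,1).

Reading off H_k = ker ∂_k / im ∂_{k+1}:

  H_0: rank C_0 − rank ∂_1 = 5 − 4 = 1, and the invariant factors of ∂_1 are all 1, so H_0 ≅ Z.
  H_1: rank ker ∂_1 − rank ∂_2 = (10 − 4) − 6 = 0, and the invariant factors of ∂_2 are all 1, so H_1 ≅ 0.
  H_2: rank ker ∂_2 − rank ∂_3 = (10 − 6) − 4 = 0, and the invariant factors of ∂_3 are all 1, so H_2 ≅ 0.
  H_3: rank ker ∂_3 − rank ∂_4 = (5 − 4) − 0 = 1, and there is no ∂_4, so H_3 ≅ Z.

As a check, the Euler characteristic is 5 − 10 + 10 − 5 = 0, which agrees with 1 − 0 + 0 − 1 = 0.

H_0 ≅ Z,  H_1 = 0,  H_2 = 0,  H_3 ≅ Z.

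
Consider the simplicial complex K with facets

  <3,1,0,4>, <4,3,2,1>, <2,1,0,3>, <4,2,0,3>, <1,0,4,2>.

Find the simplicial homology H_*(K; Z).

Fix the vertex order 0 < 1 < 2 < 3 < 4 and write every simplex with vertices in increasing order. Then dim K = 3 and the simplices of K are:

  0-simplices (5): [0], [1], [2], [3], [4]
  1-simplices (10): [0,1], [0,2], [0,3], [0,4], [1,2], [1,3], [1,4], [2,3], [2,4], [3,4]
  2-simplices (10): [0,1,2], [0,1,3], [0,1,4], [0,2,3], [0,2,4], [0,3,4], [1,2,3], [1,2,4], [1,3,4], [2,3,4]
  3-simplices (5): [0,1,2,3], [0,1,2,4], [0,1,3,4], [0,2,3,4], [1,2,3,4]

so the chain groups are C_0 ≅ Z^5, C_1 ≅ Z^10, C_2 ≅ Z^10, C_3 ≅ Z^5.

Boundary ∂_1: C_1 → C_0 is given by ∂[p,q] = [q] − [p]. For instance
  ∂[1,4] = [4] − [1].
This gives a 5×10 integer matrix of rank 4; reducing to Smith normal form yields diagonal entries (1,1,1,1).

∂_2: C_2 → C_1 sends each 2-simplex [p,q,r] to [q,r] − [p,r] + [p,q]. For instance
  ∂[0,1,3] = [1,3] − [0,3] + [0,1],
  ∂[1,2,3] = [2,3] − [1,3] + [1,2].
As a 10×10 matrix over Z this has rank 6, with invariant factors (1,1,1,1,1,1).

The boundary map ∂_3: C_3 → C_2 sends each 3-simplex σ to the alternating sum Σ_i (−1)^i (σ with its i-th vertex removed). For instance
  ∂[0,1,2,3] = [1,2,3] − [0,2,3] + [0,1,3] − [0,1,2],
  ∂[0,1,3,4] = [1,3,4] − [0,3,4] + [0,1,4] − [0,1,3].
The 10×5 boundary matrix has rank 4 and Smith normal form diag(1,1,1,1).

Reading off H_k = ker ∂_k / im ∂_{k+1}:

  H_0: rank C_0 − rank ∂_1 = 5 − 4 = 1, and the invariant factors of ∂_1 are all 1, so H_0 = Z.
  H_1: rank ker ∂_1 − rank ∂_2 = (10 − 4) − 6 = 0, and the invariant factors of ∂_2 are all 1, so H_1 = 0.
  H_2: rank ker ∂_2 − rank ∂_3 = (10 − 6) − 4 = 0, and the invariant factors of ∂_3 are all 1, so H_2 = 0.
  H_3: rank ker ∂_3 − rank ∂_4 = (5 − 4) − 0 = 1, and there is no ∂_4, so H_3 = Z.

(K is a triangulation of the 3-sphere S^3.)

H_0 = Z,  H_1 = 0,  H_2 = 0,  H_3 = Z.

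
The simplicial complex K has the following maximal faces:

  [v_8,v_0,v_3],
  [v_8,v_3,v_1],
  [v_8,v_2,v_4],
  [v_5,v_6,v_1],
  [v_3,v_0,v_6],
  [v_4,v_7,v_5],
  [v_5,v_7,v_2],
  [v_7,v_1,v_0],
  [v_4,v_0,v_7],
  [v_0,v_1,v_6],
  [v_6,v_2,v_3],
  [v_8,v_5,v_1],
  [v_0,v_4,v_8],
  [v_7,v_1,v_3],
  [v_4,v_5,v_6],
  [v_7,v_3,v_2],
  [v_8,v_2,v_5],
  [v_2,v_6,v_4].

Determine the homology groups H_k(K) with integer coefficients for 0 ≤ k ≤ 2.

Take the total order v_0 < v_1 < v_2 < v_3 < v_4 < v_5 < v_6 < v_7 < v_8 on the vertex set. Then K (dimension 2) consists of the simplices:

  0-simplices (9): [v_0], [v_1], [v_2], [v_3], [v_4], [v_5], [v_6], [v_7], [v_8]
  1-simplices (27): (27 of them)
  2-simplices (18): (18 of them)

Hence C_0 ≅ Z^9, C_1 ≅ Z^27, C_2 ≅ Z^18.

Boundary ∂_1: C_1 → C_0 maps an edge to its endpoints' difference, ∂[p,q] = q − p.
The 9×27 boundary matrix has rank 8 and Smith normal form diag(1,1,1,1,1,1,1,1).

Boundary ∂_2: C_2 → C_1 sends each 2-simplex [p,q,r] to [q,r] − [p,r] + [p,q]. For instance
  ∂[v_2,v_3,v_6] = [v_3,v_6] − [v_2,v_6] + [v_2,v_3],
  ∂[v_0,v_1,v_6] = [v_1,v_6] − [v_0,v_6] + [v_0,v_1].
This gives a 27×18 integer matrix of rank 18; reducing to Smith normal form yields diagonal entries (1,1,1,1,1,1,1,1,1,1,1,1,1,1,1,1,1,2).

Reading off H_k = ker ∂_k / im ∂_{k+1}:

  H_0: rank C_0 − rank ∂_1 = 9 − 8 = 1, and the invariant factors of ∂_1 are all 1, so H_0 = Z.
  H_1: rank ker ∂_1 − rank ∂_2 = (27 − 8) − 18 = 1, and ∂_2 has invariant factor 2 > 1, so H_1 = Z ⊕ Z/2.
  H_2: rank ker ∂_2 − rank ∂_3 = (18 − 18) − 0 = 0, and there is no ∂_3, so H_2 = 0.

(K is a triangulation of the Klein bottle.)

H_0 = Z,  H_1 = Z ⊕ Z/2,  H_2 = 0.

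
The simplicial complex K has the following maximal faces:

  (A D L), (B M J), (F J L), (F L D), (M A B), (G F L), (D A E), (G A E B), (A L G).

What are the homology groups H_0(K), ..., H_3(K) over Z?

K has 9 vertices, 20 edges, 12 triangles, 1 3-simplex.
rank ∂_0 = 0, rank ∂_1 = 8 ⇒ b_0 = 9 − 0 − 8 = 1; all invariant factors of ∂_1 are 1 so no torsion. So H_0 ≅ Z.
rank ∂_1 = 8, rank ∂_2 = 11 ⇒ b_1 = 20 − 8 − 11 = 1; all invariant factors of ∂_2 are 1 so no torsion. So H_1 ≅ Z.
rank ∂_2 = 11, rank ∂_3 = 1 ⇒ b_2 = 12 − 11 − 1 = 0; all invariant factors of ∂_3 are 1 so no torsion. So H_2 ≅ 0.
rank ∂_3 = 1, rank ∂_4 = 0 ⇒ b_3 = 1 − 1 − 0 = 0. So H_3 ≅ 0.

H_0 = Z,  H_1 = Z,  H_2 = 0,  H_3 = 0.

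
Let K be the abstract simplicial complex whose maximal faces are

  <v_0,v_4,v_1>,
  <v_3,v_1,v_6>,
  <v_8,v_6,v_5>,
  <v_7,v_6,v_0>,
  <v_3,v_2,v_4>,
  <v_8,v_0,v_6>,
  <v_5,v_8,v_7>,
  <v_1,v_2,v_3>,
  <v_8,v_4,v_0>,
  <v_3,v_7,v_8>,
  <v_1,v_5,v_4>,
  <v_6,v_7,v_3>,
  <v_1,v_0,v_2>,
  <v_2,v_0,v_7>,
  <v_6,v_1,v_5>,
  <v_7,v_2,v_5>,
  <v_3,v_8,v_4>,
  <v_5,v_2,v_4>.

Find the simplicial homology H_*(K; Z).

H_0 = Z,  H_1 = Z ⊕ Z/2,  H_2 = 0.

We work with the vertex ordering v_0 < v_1 < v_2 < v_3 < v_4 < v_5 < v_6 < v_7 < v_8. The simplices of K, each written with vertices in increasing order, are:

  0-simplices (9): [v_0], [v_1], [v_2], [v_3], [v_4], [v_5], [v_6], [v_7], [v_8]
  1-simplices (27): (27 of them)
  2-simplices (18): (18 of them)

Hence C_0 ≅ Z^9, C_1 ≅ Z^27, C_2 ≅ Z^18.

The boundary map ∂_1: C_1 → C_0 sends each edge [p,q] (with p < q) to q − p.
The resulting 9×27 matrix has rank 8, and its Smith normal form has invariant factors (1,1,1,1,1,1,1,1).

The boundary map ∂_2: C_2 → C_1 maps a triangle to the signed sum of its edges. For instance
  ∂[v_3,v_6,v_7] = [v_6,v_7] − [v_3,v_7] + [v_3,v_6],
  ∂[v_0,v_1,v_4] = [v_1,v_4] − [v_0,v_4] + [v_0,v_1].
The resulting 27×18 matrix has rank 18, and its Smith normal form has invariant factors (1,1,1,1,1,1,1,1,1,1,1,1,1,1,1,1,1,2).

Reading off H_k = ker ∂_k / im ∂_{k+1}:

  H_0: rank C_0 − rank ∂_1 = 9 − 8 = 1, and the invariant factors of ∂_1 are all 1, so H_0 = Z.
  H_1: rank ker ∂_1 − rank ∂_2 = (27 − 8) − 18 = 1, and ∂_2 has invariant factor 2 > 1, so H_1 = Z ⊕ Z/2.
  H_2: rank ker ∂_2 − rank ∂_3 = (18 − 18) − 0 = 0, and there is no ∂_3, so H_2 = 0.

As a check, the Euler characteristic is 9 − 27 + 18 = 0, which agrees with 1 − 1 + 0 = 0.
(K is a triangulation of the Klein bottle.)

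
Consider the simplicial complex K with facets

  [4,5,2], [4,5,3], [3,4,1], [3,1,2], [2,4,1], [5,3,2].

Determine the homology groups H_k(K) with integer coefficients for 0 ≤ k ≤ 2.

We work with the vertex ordering 1 < 2 < 3 < 4 < 5. The simplices of K, each written with vertices in increasing order, are:

  0-simplices (5): [1], [2], [3], [4], [5]
  1-simplices (9): [1,2], [1,3], [1,4], [2,3], [2,4], [2,5], [3,4], [3,5], [4,5]
  2-simplices (6): [1,2,3], [1,2,4], [1,3,4], [2,3,5], [2,4,5], [3,4,5]

Hence C_0 ≅ Z^5, C_1 ≅ Z^9, C_2 ≅ Z^6.

∂_1: C_1 → C_0 is given by ∂[p,q] = [q] − [p].
This gives a 5×9 integer matrix of rank 4; reducing to Smith normal form yields diagonal entries (1,1,1,1).

The boundary map ∂_2: C_2 → C_1 acts by ∂[p,q,r] = [q,r] − [p,r] + [p,q]. For instance
  ∂[1,2,4] = [2,4] − [1,4] + [1,2],
  ∂[3,4,5] = [4,5] − [3,5] + [3,4].
As a 9×6 matrix over Z this has rank 5, with invariant factors (1,1,1,1,1).

Now H_k = ker ∂_k / im ∂_{k+1}, so:

  H_0: rank C_0 − rank ∂_1 = 5 − 4 = 1, and the invariant factors of ∂_1 are all 1, so H_0 ≅ Z.
  H_1: rank ker ∂_1 − rank ∂_2 = (9 − 4) − 5 = 0, and the invariant factors of ∂_2 are all 1, so H_1 ≅ 0.
  H_2: rank ker ∂_2 − rank ∂_3 = (6 − 5) − 0 = 1, and there is no ∂_3, so H_2 ≅ Z.

H_0 = Z,  H_1 = 0,  H_2 = Z.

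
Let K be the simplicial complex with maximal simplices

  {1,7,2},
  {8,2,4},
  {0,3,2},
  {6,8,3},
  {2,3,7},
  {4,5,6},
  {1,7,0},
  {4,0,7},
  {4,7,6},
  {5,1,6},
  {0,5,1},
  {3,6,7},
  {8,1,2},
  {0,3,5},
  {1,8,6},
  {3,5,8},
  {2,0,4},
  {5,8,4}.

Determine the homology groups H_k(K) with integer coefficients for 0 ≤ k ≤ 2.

Fix the vertex order 0 < 1 < 2 < 3 < 4 < 5 < 6 < 7 < 8 and write every simplex with vertices in increasing order. Then dim K = 2 and the simplices of K are:

  0-simplices (9): [0], [1], [2], [3], [4], [5], [6], [7], [8]
  1-simplices (27): (27 of them)
  2-simplices (18): [0,1,5], [0,1,7], [0,2,3], [0,2,4], [0,3,5], [0,4,7], [1,2,7], [1,2,8], [1,5,6], [1,6,8], [2,3,7], [2,4,8], [3,5,8], [3,6,7], [3,6,8], [4,5,6], [4,5,8], [4,6,7]

Hence C_0 ≅ Z^9, C_1 ≅ Z^27, C_2 ≅ Z^18.

The boundary map ∂_1: C_1 → C_0 sends each edge [p,q] (with p < q) to q − p. For instance
  ∂[2,3] = [3] − [2].
The resulting 9×27 matrix has rank 8, and its Smith normal form has invariant factors (1,1,1,1,1,1,1,1).

The boundary map ∂_2: C_2 → C_1 sends each 2-simplex [p,q,r] to [q,r] − [p,r] + [p,q]. For instance
  ∂[1,5,6] = [5,6] − [1,6] + [1,5],
  ∂[1,6,8] = [6,8] − [1,8] + [1,6].
This gives a 27×18 integer matrix of rank 18; reducing to Smith normal form yields diagonal entries (1,1,1,1,1,1,1,1,1,1,1,1,1,1,1,1,1,2).

Now H_k = ker ∂_k / im ∂_{k+1}, so:

  H_0: rank C_0 − rank ∂_1 = 9 − 8 = 1, and the invariant factors of ∂_1 are all 1, so H_0 ≅ Z.
  H_1: rank ker ∂_1 − rank ∂_2 = (27 − 8) − 18 = 1, and ∂_2 has invariant factor 2 > 1, so H_1 ≅ Z ⊕ Z/2Z.
  H_2: rank ker ∂_2 − rank ∂_3 = (18 − 18) − 0 = 0, and there is no ∂_3, so H_2 ≅ 0.

H_0 = Z,  H_1 = Z ⊕ Z/2Z,  H_2 = 0.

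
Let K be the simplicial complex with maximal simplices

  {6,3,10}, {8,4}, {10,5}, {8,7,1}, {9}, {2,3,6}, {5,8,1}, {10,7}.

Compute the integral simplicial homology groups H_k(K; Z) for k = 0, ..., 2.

H_0 ≅ Z^2,  H_1 ≅ Z,  H_2 = 0.

Fix the vertex order 1 < 2 < 3 < 4 < 5 < 6 < 7 < 8 < 9 < 10 and write every simplex with vertices in increasing order. Then dim K = 2 and the simplices of K are:

  0-simplices (10): [1], [2], [3], [4], [5], [6], [7], [8], [9], [10]
  1-simplices (13): [1,5], [1,7], [1,8], [2,3], [2,6], [3,6], [3,10], [4,8], [5,8], [5,10], [6,10], [7,8], [7,10]
  2-simplices (4): [1,5,8], [1,7,8], [2,3,6], [3,6,10]

giving chain groups C_0 ≅ Z^10, C_1 ≅ Z^13, C_2 ≅ Z^4.

Boundary ∂_1: C_1 → C_0 is given by ∂[p,q] = [q] − [p]. For instance
  ∂[2,6] = [6] − [2].
The 10×13 boundary matrix has rank 8 and Smith normal form diag(1,1,1,1,1,1,1,1).

∂_2: C_2 → C_1 acts by ∂[p,q,r] = [q,r] − [p,r] + [p,q]. For instance
  ∂[3,6,10] = [6,10] − [3,10] + [3,6],
  ∂[1,7,8] = [7,8] − [1,8] + [1,7].
The resulting 13×4 matrix has rank 4, and its Smith normal form has invariant factors (1,1,1,1).

Now H_k = ker ∂_k / im ∂_{k+1}, so:

  H_0: rank C_0 − rank ∂_1 = 10 − 8 = 2, and the invariant factors of ∂_1 are all 1, so H_0 ≅ Z^2.
  H_1: rank ker ∂_1 − rank ∂_2 = (13 − 8) − 4 = 1, and the invariant factors of ∂_2 are all 1, so H_1 ≅ Z.
  H_2: rank ker ∂_2 − rank ∂_3 = (4 − 4) − 0 = 0, and there is no ∂_3, so H_2 ≅ 0.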